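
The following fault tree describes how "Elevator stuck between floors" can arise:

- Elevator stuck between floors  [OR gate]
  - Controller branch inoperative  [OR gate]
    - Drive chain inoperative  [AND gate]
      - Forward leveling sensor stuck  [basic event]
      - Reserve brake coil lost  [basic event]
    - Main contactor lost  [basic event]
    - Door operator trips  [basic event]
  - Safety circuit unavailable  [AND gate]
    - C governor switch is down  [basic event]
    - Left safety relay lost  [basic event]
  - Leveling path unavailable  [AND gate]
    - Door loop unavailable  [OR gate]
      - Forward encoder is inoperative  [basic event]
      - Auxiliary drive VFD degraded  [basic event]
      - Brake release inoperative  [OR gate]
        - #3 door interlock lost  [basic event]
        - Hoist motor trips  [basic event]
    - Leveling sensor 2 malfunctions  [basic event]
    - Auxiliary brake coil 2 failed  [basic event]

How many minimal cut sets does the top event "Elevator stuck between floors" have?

Drive chain inoperative [AND]: one cut set from each child combined → 1 × 1 = 1 cut set(s).
Controller branch inoperative [OR]: union of children's cut sets → 3 cut set(s).
Safety circuit unavailable [AND]: one cut set from each child combined → 1 × 1 = 1 cut set(s).
Brake release inoperative [OR]: union of children's cut sets → 2 cut set(s).
Door loop unavailable [OR]: union of children's cut sets → 4 cut set(s).
Leveling path unavailable [AND]: one cut set from each child combined → 4 × 1 × 1 = 4 cut set(s).
Elevator stuck between floors [OR]: union of children's cut sets → 8 cut set(s).
Minimal cut sets: {Forward leveling sensor stuck, Reserve brake coil lost}; {Main contactor lost}; {Door operator trips}; {C governor switch is down, Left safety relay lost}; {Auxiliary brake coil 2 failed, Forward encoder is inoperative, Leveling sensor 2 malfunctions}; {Auxiliary brake coil 2 failed, Auxiliary drive VFD degraded, Leveling sensor 2 malfunctions}; {#3 door interlock lost, Auxiliary brake coil 2 failed, Leveling sensor 2 malfunctions}; {Auxiliary brake coil 2 failed, Hoist motor trips, Leveling sensor 2 malfunctions}.

8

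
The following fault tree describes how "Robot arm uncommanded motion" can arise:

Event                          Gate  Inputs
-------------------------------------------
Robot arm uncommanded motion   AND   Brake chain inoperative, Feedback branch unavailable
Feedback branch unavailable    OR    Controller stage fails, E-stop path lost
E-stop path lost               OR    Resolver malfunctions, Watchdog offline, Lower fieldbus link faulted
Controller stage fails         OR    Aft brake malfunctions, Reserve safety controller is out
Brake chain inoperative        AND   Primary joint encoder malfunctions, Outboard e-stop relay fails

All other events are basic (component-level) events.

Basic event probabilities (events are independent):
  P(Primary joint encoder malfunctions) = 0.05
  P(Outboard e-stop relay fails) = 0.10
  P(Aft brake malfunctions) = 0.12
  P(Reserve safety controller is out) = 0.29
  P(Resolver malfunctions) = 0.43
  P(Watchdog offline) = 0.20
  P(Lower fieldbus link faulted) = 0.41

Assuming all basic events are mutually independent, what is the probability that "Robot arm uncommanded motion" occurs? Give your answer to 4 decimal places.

P(Brake chain inoperative) [AND] = 0.05 × 0.10 = 0.005000
P(Controller stage fails) [OR] = 1 − (1−0.12) × (1−0.29) = 0.375200
P(E-stop path lost) [OR] = 1 − (1−0.43) × (1−0.20) × (1−0.41) = 0.730960
P(Feedback branch unavailable) [OR] = 1 − (1−0.375200) × (1−0.730960) = 0.831904
P(Robot arm uncommanded motion) [AND] = 0.005000 × 0.831904 = 0.004160
Rounded to 4 decimal places: P(Robot arm uncommanded motion) ≈ 0.0042.

0.0042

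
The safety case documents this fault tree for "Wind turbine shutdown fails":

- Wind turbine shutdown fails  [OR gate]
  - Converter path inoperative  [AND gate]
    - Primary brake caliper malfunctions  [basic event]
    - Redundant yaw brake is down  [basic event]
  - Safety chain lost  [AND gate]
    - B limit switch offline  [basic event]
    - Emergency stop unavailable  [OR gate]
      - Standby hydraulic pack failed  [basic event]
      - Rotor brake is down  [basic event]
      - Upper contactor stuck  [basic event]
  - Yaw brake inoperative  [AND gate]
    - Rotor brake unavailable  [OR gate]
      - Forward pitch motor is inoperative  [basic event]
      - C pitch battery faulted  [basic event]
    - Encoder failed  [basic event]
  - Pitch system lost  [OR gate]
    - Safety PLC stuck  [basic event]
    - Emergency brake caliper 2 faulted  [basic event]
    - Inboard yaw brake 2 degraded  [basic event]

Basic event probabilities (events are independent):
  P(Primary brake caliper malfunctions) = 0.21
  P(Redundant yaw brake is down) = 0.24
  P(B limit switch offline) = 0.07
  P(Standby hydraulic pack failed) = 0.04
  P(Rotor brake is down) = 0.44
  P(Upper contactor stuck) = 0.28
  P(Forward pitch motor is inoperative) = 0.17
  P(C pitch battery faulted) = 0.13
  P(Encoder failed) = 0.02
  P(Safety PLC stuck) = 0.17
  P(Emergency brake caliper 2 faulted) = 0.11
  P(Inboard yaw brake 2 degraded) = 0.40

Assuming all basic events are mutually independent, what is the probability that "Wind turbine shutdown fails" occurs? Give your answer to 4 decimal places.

0.5994

P(Converter path inoperative) [AND] = 0.21 × 0.24 = 0.050400
P(Emergency stop unavailable) [OR] = 1 − (1−0.04) × (1−0.44) × (1−0.28) = 0.612928
P(Safety chain lost) [AND] = 0.07 × 0.612928 = 0.042905
P(Rotor brake unavailable) [OR] = 1 − (1−0.17) × (1−0.13) = 0.277900
P(Yaw brake inoperative) [AND] = 0.277900 × 0.02 = 0.005558
P(Pitch system lost) [OR] = 1 − (1−0.17) × (1−0.11) × (1−0.40) = 0.556780
P(Wind turbine shutdown fails) [OR] = 1 − (1−0.050400) × (1−0.042905) × (1−0.005558) × (1−0.556780) = 0.599415
Rounded to 4 decimal places: P(Wind turbine shutdown fails) ≈ 0.5994.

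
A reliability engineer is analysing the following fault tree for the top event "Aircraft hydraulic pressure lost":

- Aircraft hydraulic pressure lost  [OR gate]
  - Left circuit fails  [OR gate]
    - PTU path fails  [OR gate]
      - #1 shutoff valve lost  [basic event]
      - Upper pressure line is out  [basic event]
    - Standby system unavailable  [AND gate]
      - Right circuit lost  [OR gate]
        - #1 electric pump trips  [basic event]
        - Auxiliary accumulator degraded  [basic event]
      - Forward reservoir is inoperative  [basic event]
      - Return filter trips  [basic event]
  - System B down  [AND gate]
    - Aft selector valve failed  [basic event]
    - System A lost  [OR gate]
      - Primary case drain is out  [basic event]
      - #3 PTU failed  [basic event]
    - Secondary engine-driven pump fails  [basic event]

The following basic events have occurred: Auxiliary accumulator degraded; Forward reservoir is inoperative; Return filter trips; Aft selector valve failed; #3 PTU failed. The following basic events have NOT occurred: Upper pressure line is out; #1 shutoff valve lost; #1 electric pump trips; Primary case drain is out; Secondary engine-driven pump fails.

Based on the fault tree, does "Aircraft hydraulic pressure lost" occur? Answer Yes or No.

PTU path fails [OR]: #1 shutoff valve lost=not, Upper pressure line is out=not → no input occurs → does not occur.
Right circuit lost [OR]: #1 electric pump trips=not, Auxiliary accumulator degraded=occurs → at least one input occurs → occurs.
Standby system unavailable [AND]: Right circuit lost=occurs, Forward reservoir is inoperative=occurs, Return filter trips=occurs → all inputs occur → occurs.
Left circuit fails [OR]: PTU path fails=not, Standby system unavailable=occurs → at least one input occurs → occurs.
System A lost [OR]: Primary case drain is out=not, #3 PTU failed=occurs → at least one input occurs → occurs.
System B down [AND]: Aft selector valve failed=occurs, System A lost=occurs, Secondary engine-driven pump fails=not → not all inputs occur → does not occur.
Aircraft hydraulic pressure lost [OR]: Left circuit fails=occurs, System B down=not → at least one input occurs → occurs.

Yes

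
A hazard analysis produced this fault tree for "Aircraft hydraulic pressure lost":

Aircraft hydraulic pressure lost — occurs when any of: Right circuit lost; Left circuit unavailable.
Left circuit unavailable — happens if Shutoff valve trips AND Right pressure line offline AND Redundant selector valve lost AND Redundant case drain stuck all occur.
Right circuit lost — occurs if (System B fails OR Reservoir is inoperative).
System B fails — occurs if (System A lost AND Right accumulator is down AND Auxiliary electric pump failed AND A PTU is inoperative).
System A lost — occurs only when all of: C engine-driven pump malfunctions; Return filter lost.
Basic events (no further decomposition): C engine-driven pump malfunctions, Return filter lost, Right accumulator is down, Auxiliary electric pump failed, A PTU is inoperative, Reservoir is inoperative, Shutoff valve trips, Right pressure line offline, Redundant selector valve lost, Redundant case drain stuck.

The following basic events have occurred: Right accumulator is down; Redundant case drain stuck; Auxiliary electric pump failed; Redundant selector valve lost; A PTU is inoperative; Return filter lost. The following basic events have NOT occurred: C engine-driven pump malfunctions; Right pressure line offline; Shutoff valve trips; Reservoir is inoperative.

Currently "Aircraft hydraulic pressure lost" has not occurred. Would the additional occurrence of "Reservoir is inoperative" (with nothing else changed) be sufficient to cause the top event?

Counterfactual: set "Reservoir is inoperative" to occurred.
System A lost [AND]: C engine-driven pump malfunctions=not, Return filter lost=occurs → not all inputs occur → does not occur.
System B fails [AND]: System A lost=not, Right accumulator is down=occurs, Auxiliary electric pump failed=occurs, A PTU is inoperative=occurs → not all inputs occur → does not occur.
Right circuit lost [OR]: System B fails=not, Reservoir is inoperative=occurs → at least one input occurs → occurs.
Left circuit unavailable [AND]: Shutoff valve trips=not, Right pressure line offline=not, Redundant selector valve lost=occurs, Redundant case drain stuck=occurs → not all inputs occur → does not occur.
Aircraft hydraulic pressure lost [OR]: Right circuit lost=occurs, Left circuit unavailable=not → at least one input occurs → occurs.

Yes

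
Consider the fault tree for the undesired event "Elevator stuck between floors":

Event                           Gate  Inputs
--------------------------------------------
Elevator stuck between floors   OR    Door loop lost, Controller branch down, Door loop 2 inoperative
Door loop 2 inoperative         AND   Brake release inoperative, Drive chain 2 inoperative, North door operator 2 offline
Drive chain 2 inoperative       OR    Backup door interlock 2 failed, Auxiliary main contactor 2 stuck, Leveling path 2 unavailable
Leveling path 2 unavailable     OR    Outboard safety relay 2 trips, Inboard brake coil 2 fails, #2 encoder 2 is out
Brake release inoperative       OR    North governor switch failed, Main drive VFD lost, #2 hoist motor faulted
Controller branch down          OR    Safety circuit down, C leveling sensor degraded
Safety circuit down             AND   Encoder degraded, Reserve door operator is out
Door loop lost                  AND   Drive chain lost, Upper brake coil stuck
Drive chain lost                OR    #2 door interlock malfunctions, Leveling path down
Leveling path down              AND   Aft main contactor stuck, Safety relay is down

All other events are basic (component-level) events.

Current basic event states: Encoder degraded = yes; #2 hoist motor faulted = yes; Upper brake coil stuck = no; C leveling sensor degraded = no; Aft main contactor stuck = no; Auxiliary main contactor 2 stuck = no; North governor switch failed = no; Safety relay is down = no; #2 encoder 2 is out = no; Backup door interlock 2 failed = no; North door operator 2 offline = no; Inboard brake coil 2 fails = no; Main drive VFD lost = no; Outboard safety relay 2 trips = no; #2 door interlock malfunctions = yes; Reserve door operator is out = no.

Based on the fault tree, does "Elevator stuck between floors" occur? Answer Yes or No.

No

Leveling path down [AND]: Aft main contactor stuck=not, Safety relay is down=not → not all inputs occur → does not occur.
Drive chain lost [OR]: #2 door interlock malfunctions=occurs, Leveling path down=not → at least one input occurs → occurs.
Door loop lost [AND]: Drive chain lost=occurs, Upper brake coil stuck=not → not all inputs occur → does not occur.
Safety circuit down [AND]: Encoder degraded=occurs, Reserve door operator is out=not → not all inputs occur → does not occur.
Controller branch down [OR]: Safety circuit down=not, C leveling sensor degraded=not → no input occurs → does not occur.
Brake release inoperative [OR]: North governor switch failed=not, Main drive VFD lost=not, #2 hoist motor faulted=occurs → at least one input occurs → occurs.
Leveling path 2 unavailable [OR]: Outboard safety relay 2 trips=not, Inboard brake coil 2 fails=not, #2 encoder 2 is out=not → no input occurs → does not occur.
Drive chain 2 inoperative [OR]: Backup door interlock 2 failed=not, Auxiliary main contactor 2 stuck=not, Leveling path 2 unavailable=not → no input occurs → does not occur.
Door loop 2 inoperative [AND]: Brake release inoperative=occurs, Drive chain 2 inoperative=not, North door operator 2 offline=not → not all inputs occur → does not occur.
Elevator stuck between floors [OR]: Door loop lost=not, Controller branch down=not, Door loop 2 inoperative=not → no input occurs → does not occur.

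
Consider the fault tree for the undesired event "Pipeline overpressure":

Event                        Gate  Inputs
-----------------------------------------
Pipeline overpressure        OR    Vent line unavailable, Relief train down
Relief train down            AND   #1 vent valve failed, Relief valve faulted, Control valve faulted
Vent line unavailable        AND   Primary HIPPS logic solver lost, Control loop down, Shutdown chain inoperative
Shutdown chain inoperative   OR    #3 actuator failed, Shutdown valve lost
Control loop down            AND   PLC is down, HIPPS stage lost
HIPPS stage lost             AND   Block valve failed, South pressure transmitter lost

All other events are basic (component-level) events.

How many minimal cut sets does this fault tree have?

HIPPS stage lost [AND]: one cut set from each child combined → 1 × 1 = 1 cut set(s).
Control loop down [AND]: one cut set from each child combined → 1 × 1 = 1 cut set(s).
Shutdown chain inoperative [OR]: union of children's cut sets → 2 cut set(s).
Vent line unavailable [AND]: one cut set from each child combined → 1 × 1 × 2 = 2 cut set(s).
Relief train down [AND]: one cut set from each child combined → 1 × 1 × 1 = 1 cut set(s).
Pipeline overpressure [OR]: union of children's cut sets → 3 cut set(s).
Minimal cut sets: {#3 actuator failed, Block valve failed, PLC is down, Primary HIPPS logic solver lost, South pressure transmitter lost}; {Block valve failed, PLC is down, Primary HIPPS logic solver lost, Shutdown valve lost, South pressure transmitter lost}; {#1 vent valve failed, Control valve faulted, Relief valve faulted}.

3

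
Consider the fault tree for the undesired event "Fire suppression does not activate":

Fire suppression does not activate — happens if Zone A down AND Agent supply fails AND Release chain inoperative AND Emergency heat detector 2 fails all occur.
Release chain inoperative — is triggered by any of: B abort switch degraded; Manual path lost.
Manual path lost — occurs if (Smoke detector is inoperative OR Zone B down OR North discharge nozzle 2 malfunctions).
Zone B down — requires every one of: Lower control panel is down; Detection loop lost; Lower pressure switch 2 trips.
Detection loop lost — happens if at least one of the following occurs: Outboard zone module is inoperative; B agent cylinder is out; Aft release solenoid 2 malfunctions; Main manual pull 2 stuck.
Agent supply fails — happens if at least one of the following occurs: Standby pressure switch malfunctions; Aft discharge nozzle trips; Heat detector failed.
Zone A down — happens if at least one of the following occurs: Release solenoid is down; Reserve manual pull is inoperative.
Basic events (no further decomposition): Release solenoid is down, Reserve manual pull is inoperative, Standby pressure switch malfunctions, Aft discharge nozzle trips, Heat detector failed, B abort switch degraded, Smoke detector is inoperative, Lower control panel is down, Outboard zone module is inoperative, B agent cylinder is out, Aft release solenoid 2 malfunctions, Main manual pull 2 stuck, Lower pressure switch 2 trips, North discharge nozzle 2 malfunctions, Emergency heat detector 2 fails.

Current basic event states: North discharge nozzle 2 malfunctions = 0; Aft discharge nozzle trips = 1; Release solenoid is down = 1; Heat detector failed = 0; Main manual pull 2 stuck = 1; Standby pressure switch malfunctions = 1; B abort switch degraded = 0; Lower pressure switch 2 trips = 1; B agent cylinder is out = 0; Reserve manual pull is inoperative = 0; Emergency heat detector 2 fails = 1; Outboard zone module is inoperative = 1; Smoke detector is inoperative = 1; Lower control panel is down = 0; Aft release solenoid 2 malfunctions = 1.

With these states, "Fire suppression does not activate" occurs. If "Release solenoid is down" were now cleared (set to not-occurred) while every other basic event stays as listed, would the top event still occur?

Counterfactual: set "Release solenoid is down" to not occurred.
Zone A down [OR]: Release solenoid is down=not, Reserve manual pull is inoperative=not → no input occurs → does not occur.
Agent supply fails [OR]: Standby pressure switch malfunctions=occurs, Aft discharge nozzle trips=occurs, Heat detector failed=not → at least one input occurs → occurs.
Detection loop lost [OR]: Outboard zone module is inoperative=occurs, B agent cylinder is out=not, Aft release solenoid 2 malfunctions=occurs, Main manual pull 2 stuck=occurs → at least one input occurs → occurs.
Zone B down [AND]: Lower control panel is down=not, Detection loop lost=occurs, Lower pressure switch 2 trips=occurs → not all inputs occur → does not occur.
Manual path lost [OR]: Smoke detector is inoperative=occurs, Zone B down=not, North discharge nozzle 2 malfunctions=not → at least one input occurs → occurs.
Release chain inoperative [OR]: B abort switch degraded=not, Manual path lost=occurs → at least one input occurs → occurs.
Fire suppression does not activate [AND]: Zone A down=not, Agent supply fails=occurs, Release chain inoperative=occurs, Emergency heat detector 2 fails=occurs → not all inputs occur → does not occur.

No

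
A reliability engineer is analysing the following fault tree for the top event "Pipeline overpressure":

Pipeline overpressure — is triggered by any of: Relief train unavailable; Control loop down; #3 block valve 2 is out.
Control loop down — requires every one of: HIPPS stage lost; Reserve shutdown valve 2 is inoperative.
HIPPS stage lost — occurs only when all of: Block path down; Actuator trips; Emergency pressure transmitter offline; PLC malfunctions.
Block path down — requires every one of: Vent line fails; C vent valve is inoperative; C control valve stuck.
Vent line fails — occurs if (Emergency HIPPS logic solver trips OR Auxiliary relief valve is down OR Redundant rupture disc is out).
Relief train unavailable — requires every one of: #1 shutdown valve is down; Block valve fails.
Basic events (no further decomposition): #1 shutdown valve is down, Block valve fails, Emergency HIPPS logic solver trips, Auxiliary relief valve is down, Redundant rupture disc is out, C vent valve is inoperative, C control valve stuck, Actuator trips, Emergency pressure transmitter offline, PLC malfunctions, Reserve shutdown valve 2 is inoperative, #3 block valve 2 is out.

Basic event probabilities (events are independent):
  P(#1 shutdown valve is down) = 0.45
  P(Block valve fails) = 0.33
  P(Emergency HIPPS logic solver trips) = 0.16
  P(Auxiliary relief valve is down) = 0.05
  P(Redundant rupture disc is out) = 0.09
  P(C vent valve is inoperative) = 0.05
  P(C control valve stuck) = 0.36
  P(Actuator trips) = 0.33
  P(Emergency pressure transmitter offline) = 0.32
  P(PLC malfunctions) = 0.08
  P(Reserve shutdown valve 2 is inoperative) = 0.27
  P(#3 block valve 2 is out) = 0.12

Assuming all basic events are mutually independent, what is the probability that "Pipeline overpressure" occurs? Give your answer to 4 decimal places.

0.2507

P(Relief train unavailable) [AND] = 0.45 × 0.33 = 0.148500
P(Vent line fails) [OR] = 1 − (1−0.16) × (1−0.05) × (1−0.09) = 0.273820
P(Block path down) [AND] = 0.273820 × 0.05 × 0.36 = 0.004929
P(HIPPS stage lost) [AND] = 0.004929 × 0.33 × 0.32 × 0.08 = 0.000042
P(Control loop down) [AND] = 0.000042 × 0.27 = 0.000011
P(Pipeline overpressure) [OR] = 1 − (1−0.148500) × (1−0.000011) × (1−0.12) = 0.250688
Rounded to 4 decimal places: P(Pipeline overpressure) ≈ 0.2507.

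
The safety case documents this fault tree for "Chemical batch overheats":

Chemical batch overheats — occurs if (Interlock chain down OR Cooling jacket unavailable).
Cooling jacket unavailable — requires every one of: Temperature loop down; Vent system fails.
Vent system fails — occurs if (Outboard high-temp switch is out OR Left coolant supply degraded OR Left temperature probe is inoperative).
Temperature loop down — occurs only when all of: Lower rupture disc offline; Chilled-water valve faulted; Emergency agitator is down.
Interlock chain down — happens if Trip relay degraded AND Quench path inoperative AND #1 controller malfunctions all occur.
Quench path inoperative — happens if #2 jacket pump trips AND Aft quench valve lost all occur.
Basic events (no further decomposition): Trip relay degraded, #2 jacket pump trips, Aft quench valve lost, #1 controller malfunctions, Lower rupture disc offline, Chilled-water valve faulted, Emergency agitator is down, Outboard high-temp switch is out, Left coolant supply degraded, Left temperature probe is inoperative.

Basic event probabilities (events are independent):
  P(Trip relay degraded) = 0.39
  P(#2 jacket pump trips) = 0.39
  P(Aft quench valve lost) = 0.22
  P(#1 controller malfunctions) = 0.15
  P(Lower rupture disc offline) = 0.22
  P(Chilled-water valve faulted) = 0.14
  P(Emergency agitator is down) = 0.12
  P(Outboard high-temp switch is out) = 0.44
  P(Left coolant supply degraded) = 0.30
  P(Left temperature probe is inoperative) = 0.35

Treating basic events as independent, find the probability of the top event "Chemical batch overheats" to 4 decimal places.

P(Quench path inoperative) [AND] = 0.39 × 0.22 = 0.085800
P(Interlock chain down) [AND] = 0.39 × 0.085800 × 0.15 = 0.005019
P(Temperature loop down) [AND] = 0.22 × 0.14 × 0.12 = 0.003696
P(Vent system fails) [OR] = 1 − (1−0.44) × (1−0.30) × (1−0.35) = 0.745200
P(Cooling jacket unavailable) [AND] = 0.003696 × 0.745200 = 0.002754
P(Chemical batch overheats) [OR] = 1 − (1−0.005019) × (1−0.002754) = 0.007759
Rounded to 4 decimal places: P(Chemical batch overheats) ≈ 0.0078.

0.0078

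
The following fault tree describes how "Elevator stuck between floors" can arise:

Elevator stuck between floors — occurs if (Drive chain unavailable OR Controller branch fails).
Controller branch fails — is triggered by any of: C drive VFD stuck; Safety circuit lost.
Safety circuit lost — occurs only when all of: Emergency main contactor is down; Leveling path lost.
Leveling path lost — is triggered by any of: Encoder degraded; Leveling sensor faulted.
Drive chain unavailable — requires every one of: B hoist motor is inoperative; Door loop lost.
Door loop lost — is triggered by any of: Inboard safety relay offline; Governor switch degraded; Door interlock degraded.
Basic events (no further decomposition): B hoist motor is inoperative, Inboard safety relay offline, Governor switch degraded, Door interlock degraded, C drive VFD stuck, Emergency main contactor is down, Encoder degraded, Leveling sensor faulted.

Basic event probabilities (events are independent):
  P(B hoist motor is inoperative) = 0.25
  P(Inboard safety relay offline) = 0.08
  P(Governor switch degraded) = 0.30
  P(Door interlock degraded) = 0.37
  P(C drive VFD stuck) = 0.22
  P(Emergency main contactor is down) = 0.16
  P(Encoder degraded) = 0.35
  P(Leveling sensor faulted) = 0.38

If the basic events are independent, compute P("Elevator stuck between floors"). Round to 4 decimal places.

P(Door loop lost) [OR] = 1 − (1−0.08) × (1−0.30) × (1−0.37) = 0.594280
P(Drive chain unavailable) [AND] = 0.25 × 0.594280 = 0.148570
P(Leveling path lost) [OR] = 1 − (1−0.35) × (1−0.38) = 0.597000
P(Safety circuit lost) [AND] = 0.16 × 0.597000 = 0.095520
P(Controller branch fails) [OR] = 1 − (1−0.22) × (1−0.095520) = 0.294506
P(Elevator stuck between floors) [OR] = 1 − (1−0.148570) × (1−0.294506) = 0.399321
Rounded to 4 decimal places: P(Elevator stuck between floors) ≈ 0.3993.

0.3993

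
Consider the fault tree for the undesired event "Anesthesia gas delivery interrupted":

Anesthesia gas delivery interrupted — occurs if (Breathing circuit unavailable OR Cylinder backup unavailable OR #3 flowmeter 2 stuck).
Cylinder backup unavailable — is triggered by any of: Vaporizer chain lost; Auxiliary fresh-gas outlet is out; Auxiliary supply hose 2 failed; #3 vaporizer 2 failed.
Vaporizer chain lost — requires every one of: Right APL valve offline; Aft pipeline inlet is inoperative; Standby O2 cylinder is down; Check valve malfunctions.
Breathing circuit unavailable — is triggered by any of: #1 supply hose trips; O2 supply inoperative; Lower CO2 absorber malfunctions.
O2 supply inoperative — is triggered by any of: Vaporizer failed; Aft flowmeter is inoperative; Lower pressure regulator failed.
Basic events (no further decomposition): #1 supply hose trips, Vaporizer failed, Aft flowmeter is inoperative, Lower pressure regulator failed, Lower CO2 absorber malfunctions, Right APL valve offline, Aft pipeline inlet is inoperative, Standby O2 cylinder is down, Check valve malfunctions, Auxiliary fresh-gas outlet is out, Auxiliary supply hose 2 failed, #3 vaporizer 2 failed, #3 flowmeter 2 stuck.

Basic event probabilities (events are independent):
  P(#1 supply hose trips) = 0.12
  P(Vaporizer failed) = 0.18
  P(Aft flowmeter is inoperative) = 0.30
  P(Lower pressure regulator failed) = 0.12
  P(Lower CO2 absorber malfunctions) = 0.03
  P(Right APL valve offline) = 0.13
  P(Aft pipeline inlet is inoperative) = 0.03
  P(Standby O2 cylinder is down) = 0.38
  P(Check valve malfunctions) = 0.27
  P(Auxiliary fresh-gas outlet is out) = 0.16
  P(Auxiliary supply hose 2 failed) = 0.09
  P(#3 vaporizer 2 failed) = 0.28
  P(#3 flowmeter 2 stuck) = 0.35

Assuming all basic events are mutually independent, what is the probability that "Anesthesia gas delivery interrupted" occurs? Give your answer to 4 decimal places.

P(O2 supply inoperative) [OR] = 1 − (1−0.18) × (1−0.30) × (1−0.12) = 0.494880
P(Breathing circuit unavailable) [OR] = 1 − (1−0.12) × (1−0.494880) × (1−0.03) = 0.568830
P(Vaporizer chain lost) [AND] = 0.13 × 0.03 × 0.38 × 0.27 = 0.000400
P(Cylinder backup unavailable) [OR] = 1 − (1−0.000400) × (1−0.16) × (1−0.09) × (1−0.28) = 0.449852
P(Anesthesia gas delivery interrupted) [OR] = 1 − (1−0.568830) × (1−0.449852) × (1−0.35) = 0.845815
Rounded to 4 decimal places: P(Anesthesia gas delivery interrupted) ≈ 0.8458.

0.8458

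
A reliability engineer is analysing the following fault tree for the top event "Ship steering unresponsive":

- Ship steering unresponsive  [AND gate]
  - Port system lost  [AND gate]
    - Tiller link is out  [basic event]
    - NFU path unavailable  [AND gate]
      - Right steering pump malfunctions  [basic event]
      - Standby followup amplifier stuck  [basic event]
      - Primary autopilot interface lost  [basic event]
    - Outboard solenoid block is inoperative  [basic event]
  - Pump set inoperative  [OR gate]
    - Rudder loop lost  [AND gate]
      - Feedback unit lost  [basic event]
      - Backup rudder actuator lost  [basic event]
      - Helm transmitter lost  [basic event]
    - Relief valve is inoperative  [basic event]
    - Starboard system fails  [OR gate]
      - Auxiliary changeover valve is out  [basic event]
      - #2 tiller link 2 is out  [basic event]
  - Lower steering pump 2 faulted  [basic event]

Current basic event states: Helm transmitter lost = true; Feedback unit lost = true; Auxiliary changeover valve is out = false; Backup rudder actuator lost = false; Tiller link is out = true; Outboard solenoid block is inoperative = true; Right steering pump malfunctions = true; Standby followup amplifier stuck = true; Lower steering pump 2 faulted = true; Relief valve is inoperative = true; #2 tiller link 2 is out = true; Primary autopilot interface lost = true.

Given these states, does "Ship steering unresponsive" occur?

NFU path unavailable [AND]: Right steering pump malfunctions=occurs, Standby followup amplifier stuck=occurs, Primary autopilot interface lost=occurs → all inputs occur → occurs.
Port system lost [AND]: Tiller link is out=occurs, NFU path unavailable=occurs, Outboard solenoid block is inoperative=occurs → all inputs occur → occurs.
Rudder loop lost [AND]: Feedback unit lost=occurs, Backup rudder actuator lost=not, Helm transmitter lost=occurs → not all inputs occur → does not occur.
Starboard system fails [OR]: Auxiliary changeover valve is out=not, #2 tiller link 2 is out=occurs → at least one input occurs → occurs.
Pump set inoperative [OR]: Rudder loop lost=not, Relief valve is inoperative=occurs, Starboard system fails=occurs → at least one input occurs → occurs.
Ship steering unresponsive [AND]: Port system lost=occurs, Pump set inoperative=occurs, Lower steering pump 2 faulted=occurs → all inputs occur → occurs.

Yes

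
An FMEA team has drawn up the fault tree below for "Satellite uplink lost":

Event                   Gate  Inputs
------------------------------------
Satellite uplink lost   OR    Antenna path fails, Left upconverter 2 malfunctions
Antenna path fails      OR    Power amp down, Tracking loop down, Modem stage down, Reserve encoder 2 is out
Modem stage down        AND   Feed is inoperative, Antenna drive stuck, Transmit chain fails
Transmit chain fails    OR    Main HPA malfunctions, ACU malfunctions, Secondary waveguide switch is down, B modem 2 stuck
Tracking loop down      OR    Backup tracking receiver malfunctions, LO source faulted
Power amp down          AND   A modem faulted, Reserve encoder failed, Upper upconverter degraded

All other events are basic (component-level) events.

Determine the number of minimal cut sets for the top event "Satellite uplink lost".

Power amp down [AND]: one cut set from each child combined → 1 × 1 × 1 = 1 cut set(s).
Tracking loop down [OR]: union of children's cut sets → 2 cut set(s).
Transmit chain fails [OR]: union of children's cut sets → 4 cut set(s).
Modem stage down [AND]: one cut set from each child combined → 1 × 1 × 4 = 4 cut set(s).
Antenna path fails [OR]: union of children's cut sets → 8 cut set(s).
Satellite uplink lost [OR]: union of children's cut sets → 9 cut set(s).
Minimal cut sets: {A modem faulted, Reserve encoder failed, Upper upconverter degraded}; {Backup tracking receiver malfunctions}; {LO source faulted}; {Antenna drive stuck, Feed is inoperative, Main HPA malfunctions}; {ACU malfunctions, Antenna drive stuck, Feed is inoperative}; {Antenna drive stuck, Feed is inoperative, Secondary waveguide switch is down}; {Antenna drive stuck, B modem 2 stuck, Feed is inoperative}; {Reserve encoder 2 is out}; {Left upconverter 2 malfunctions}.

9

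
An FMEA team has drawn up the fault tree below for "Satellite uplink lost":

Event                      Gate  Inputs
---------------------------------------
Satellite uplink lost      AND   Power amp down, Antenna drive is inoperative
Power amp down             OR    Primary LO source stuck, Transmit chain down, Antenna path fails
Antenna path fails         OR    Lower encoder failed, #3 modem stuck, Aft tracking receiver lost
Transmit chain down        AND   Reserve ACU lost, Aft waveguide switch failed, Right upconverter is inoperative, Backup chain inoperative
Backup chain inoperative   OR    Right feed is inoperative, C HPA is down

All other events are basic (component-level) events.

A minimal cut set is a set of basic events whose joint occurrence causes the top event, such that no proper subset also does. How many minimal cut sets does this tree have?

6

Backup chain inoperative [OR]: union of children's cut sets → 2 cut set(s).
Transmit chain down [AND]: one cut set from each child combined → 1 × 1 × 1 × 2 = 2 cut set(s).
Antenna path fails [OR]: union of children's cut sets → 3 cut set(s).
Power amp down [OR]: union of children's cut sets → 6 cut set(s).
Satellite uplink lost [AND]: one cut set from each child combined → 6 × 1 = 6 cut set(s).
Minimal cut sets: {Antenna drive is inoperative, Primary LO source stuck}; {Aft waveguide switch failed, Antenna drive is inoperative, Reserve ACU lost, Right feed is inoperative, Right upconverter is inoperative}; {Aft waveguide switch failed, Antenna drive is inoperative, C HPA is down, Reserve ACU lost, Right upconverter is inoperative}; {Antenna drive is inoperative, Lower encoder failed}; {#3 modem stuck, Antenna drive is inoperative}; {Aft tracking receiver lost, Antenna drive is inoperative}.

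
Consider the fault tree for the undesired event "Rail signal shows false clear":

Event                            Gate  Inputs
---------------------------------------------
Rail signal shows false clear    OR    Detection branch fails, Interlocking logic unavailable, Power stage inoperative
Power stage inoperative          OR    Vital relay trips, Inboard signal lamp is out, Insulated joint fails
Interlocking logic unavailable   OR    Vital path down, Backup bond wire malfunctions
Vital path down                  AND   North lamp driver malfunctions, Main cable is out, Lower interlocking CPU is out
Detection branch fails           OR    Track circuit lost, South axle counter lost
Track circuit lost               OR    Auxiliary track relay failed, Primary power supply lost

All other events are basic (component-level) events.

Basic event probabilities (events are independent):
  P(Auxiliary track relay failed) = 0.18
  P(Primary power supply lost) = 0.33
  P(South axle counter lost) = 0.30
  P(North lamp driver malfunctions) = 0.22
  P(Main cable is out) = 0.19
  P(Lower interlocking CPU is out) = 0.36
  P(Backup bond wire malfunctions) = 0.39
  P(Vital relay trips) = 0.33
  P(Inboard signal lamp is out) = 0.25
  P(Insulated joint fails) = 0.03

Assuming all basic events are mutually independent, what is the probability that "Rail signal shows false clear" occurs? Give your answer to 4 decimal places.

P(Track circuit lost) [OR] = 1 − (1−0.18) × (1−0.33) = 0.450600
P(Detection branch fails) [OR] = 1 − (1−0.450600) × (1−0.30) = 0.615420
P(Vital path down) [AND] = 0.22 × 0.19 × 0.36 = 0.015048
P(Interlocking logic unavailable) [OR] = 1 − (1−0.015048) × (1−0.39) = 0.399179
P(Power stage inoperative) [OR] = 1 − (1−0.33) × (1−0.25) × (1−0.03) = 0.512575
P(Rail signal shows false clear) [OR] = 1 − (1−0.615420) × (1−0.399179) × (1−0.512575) = 0.887374
Rounded to 4 decimal places: P(Rail signal shows false clear) ≈ 0.8874.

0.8874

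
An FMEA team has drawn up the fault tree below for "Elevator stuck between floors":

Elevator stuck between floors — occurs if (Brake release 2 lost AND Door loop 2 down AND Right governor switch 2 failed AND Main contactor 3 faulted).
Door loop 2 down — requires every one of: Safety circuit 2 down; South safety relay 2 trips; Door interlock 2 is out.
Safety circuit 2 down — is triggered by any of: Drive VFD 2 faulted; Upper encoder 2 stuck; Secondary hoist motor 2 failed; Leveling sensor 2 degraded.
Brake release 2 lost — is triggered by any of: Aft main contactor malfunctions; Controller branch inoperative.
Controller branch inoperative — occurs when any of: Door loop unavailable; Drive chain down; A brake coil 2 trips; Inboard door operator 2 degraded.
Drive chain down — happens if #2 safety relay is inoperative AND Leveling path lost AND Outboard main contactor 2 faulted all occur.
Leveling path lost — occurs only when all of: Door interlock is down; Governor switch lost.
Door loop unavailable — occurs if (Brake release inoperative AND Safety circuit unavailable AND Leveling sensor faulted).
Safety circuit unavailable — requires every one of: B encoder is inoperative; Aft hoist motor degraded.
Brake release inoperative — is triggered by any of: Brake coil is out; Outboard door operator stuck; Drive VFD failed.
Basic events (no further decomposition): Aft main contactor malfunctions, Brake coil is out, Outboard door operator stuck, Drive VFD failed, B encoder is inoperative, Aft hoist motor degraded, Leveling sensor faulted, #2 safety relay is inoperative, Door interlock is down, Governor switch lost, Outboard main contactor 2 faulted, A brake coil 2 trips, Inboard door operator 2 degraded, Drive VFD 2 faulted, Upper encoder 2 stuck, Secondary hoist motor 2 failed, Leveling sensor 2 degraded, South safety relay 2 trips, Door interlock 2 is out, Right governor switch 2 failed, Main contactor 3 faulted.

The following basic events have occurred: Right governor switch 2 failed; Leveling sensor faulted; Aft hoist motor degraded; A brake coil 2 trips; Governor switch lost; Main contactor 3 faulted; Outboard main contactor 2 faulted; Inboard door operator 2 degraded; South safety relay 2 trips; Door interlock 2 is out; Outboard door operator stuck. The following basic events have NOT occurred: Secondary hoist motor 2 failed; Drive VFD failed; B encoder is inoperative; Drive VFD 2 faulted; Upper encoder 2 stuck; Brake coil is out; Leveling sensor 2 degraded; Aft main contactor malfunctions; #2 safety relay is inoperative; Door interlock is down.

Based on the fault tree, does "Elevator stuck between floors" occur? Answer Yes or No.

Brake release inoperative [OR]: Brake coil is out=not, Outboard door operator stuck=occurs, Drive VFD failed=not → at least one input occurs → occurs.
Safety circuit unavailable [AND]: B encoder is inoperative=not, Aft hoist motor degraded=occurs → not all inputs occur → does not occur.
Door loop unavailable [AND]: Brake release inoperative=occurs, Safety circuit unavailable=not, Leveling sensor faulted=occurs → not all inputs occur → does not occur.
Leveling path lost [AND]: Door interlock is down=not, Governor switch lost=occurs → not all inputs occur → does not occur.
Drive chain down [AND]: #2 safety relay is inoperative=not, Leveling path lost=not, Outboard main contactor 2 faulted=occurs → not all inputs occur → does not occur.
Controller branch inoperative [OR]: Door loop unavailable=not, Drive chain down=not, A brake coil 2 trips=occurs, Inboard door operator 2 degraded=occurs → at least one input occurs → occurs.
Brake release 2 lost [OR]: Aft main contactor malfunctions=not, Controller branch inoperative=occurs → at least one input occurs → occurs.
Safety circuit 2 down [OR]: Drive VFD 2 faulted=not, Upper encoder 2 stuck=not, Secondary hoist motor 2 failed=not, Leveling sensor 2 degraded=not → no input occurs → does not occur.
Door loop 2 down [AND]: Safety circuit 2 down=not, South safety relay 2 trips=occurs, Door interlock 2 is out=occurs → not all inputs occur → does not occur.
Elevator stuck between floors [AND]: Brake release 2 lost=occurs, Door loop 2 down=not, Right governor switch 2 failed=occurs, Main contactor 3 faulted=occurs → not all inputs occur → does not occur.

No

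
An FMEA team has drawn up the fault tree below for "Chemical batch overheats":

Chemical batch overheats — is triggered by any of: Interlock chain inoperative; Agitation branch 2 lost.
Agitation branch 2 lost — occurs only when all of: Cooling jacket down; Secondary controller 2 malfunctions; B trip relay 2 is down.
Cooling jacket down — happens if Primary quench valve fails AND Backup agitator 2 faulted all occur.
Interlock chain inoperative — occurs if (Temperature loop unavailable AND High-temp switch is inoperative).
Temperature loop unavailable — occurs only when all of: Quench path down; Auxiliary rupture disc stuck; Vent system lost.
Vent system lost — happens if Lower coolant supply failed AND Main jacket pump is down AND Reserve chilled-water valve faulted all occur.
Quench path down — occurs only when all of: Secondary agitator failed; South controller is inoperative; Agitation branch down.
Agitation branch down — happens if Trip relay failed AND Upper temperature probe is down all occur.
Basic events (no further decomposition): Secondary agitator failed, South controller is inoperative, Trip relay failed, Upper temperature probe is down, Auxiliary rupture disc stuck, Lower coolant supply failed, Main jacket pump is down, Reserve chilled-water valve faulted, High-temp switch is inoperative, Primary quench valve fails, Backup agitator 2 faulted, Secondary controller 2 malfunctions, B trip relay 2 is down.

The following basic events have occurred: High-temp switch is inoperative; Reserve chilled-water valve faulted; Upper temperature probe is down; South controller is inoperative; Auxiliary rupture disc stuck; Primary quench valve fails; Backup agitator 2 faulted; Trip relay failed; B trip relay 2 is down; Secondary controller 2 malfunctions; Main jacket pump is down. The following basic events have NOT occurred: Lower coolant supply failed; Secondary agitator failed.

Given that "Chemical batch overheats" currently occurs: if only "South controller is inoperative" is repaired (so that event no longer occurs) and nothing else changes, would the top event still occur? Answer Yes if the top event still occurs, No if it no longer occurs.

Counterfactual: set "South controller is inoperative" to not occurred.
Agitation branch down [AND]: Trip relay failed=occurs, Upper temperature probe is down=occurs → all inputs occur → occurs.
Quench path down [AND]: Secondary agitator failed=not, South controller is inoperative=not, Agitation branch down=occurs → not all inputs occur → does not occur.
Vent system lost [AND]: Lower coolant supply failed=not, Main jacket pump is down=occurs, Reserve chilled-water valve faulted=occurs → not all inputs occur → does not occur.
Temperature loop unavailable [AND]: Quench path down=not, Auxiliary rupture disc stuck=occurs, Vent system lost=not → not all inputs occur → does not occur.
Interlock chain inoperative [AND]: Temperature loop unavailable=not, High-temp switch is inoperative=occurs → not all inputs occur → does not occur.
Cooling jacket down [AND]: Primary quench valve fails=occurs, Backup agitator 2 faulted=occurs → all inputs occur → occurs.
Agitation branch 2 lost [AND]: Cooling jacket down=occurs, Secondary controller 2 malfunctions=occurs, B trip relay 2 is down=occurs → all inputs occur → occurs.
Chemical batch overheats [OR]: Interlock chain inoperative=not, Agitation branch 2 lost=occurs → at least one input occurs → occurs.

Yes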